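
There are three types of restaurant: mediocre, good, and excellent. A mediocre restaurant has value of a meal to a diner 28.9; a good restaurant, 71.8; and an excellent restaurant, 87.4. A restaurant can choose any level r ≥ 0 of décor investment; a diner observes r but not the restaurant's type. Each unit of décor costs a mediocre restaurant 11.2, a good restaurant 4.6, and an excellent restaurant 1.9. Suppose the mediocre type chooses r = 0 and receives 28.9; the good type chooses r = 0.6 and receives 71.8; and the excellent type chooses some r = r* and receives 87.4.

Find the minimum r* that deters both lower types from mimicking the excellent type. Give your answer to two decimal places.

Good type (on-path payoff 71.8 − 4.6×0.6 = 69.04) won't mimic when 69.04 ≥ 87.4 − 4.6·r*, i.e. r* ≥ 3.99.
Mediocre type (on-path payoff 28.9) won't mimic when 28.9 ≥ 87.4 − 11.2·r*, i.e. r* ≥ 5.22.
Both must hold, so r* = max(5.22, 3.99) = 5.22. The mediocre type's constraint binds.

5.22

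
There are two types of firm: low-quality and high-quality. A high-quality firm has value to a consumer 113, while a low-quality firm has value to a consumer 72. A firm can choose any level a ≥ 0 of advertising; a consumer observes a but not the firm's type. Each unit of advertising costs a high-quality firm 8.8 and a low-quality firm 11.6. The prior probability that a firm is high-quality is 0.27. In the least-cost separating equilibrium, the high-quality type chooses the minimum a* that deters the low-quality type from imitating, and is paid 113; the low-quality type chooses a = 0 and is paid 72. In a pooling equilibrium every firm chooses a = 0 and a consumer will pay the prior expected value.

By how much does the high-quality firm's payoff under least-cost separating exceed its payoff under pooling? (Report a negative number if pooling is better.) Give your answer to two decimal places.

-1.17

Least-cost separating signal: a* solves 72 = 113 − 11.6·a*, so a* = (113 − 72)/11.6 ≈ 3.5345.
High-quality type's separating payoff: 113 − 8.8 × a* = 113 − 8.8 × (113 − 72)/11.6 = 113 − 360.8/11.6 ≈ 81.8966.
Pooling payoff: 0.27 × 113 + 0.73 × 72 = 83.07.
Difference: 81.8966 − 83.07 = -1.1734, i.e. -1.17 to two decimal places.
The high-quality type would prefer the pooling outcome.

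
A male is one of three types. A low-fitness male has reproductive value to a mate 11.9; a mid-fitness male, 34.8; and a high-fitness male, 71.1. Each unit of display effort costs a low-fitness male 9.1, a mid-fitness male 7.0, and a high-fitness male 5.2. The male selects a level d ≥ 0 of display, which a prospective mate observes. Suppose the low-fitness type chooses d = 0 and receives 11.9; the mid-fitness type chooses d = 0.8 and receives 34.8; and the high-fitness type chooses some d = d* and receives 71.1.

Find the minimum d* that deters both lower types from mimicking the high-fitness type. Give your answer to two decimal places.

Low-fitness type (on-path payoff 11.9) won't mimic when 11.9 ≥ 71.1 − 9.1·d*, i.e. d* ≥ 6.51.
Mid-fitness type (on-path payoff 34.8 − 7.0×0.8 = 29.2) won't mimic when 29.2 ≥ 71.1 − 7.0·d*, i.e. d* ≥ 5.99.
Both must hold, so d* = max(6.51, 5.99) = 6.51. The low-fitness type's constraint binds.

6.51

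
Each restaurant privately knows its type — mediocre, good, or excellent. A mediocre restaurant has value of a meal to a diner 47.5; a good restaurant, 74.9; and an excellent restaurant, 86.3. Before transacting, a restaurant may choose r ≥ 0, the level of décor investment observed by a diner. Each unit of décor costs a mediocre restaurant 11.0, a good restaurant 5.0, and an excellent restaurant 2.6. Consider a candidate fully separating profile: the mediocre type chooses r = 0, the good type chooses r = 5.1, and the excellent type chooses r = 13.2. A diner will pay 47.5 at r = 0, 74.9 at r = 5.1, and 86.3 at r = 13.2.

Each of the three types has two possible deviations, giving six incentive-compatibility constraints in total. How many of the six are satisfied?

5

Mediocre (own payoff 47.5): to r=5.1 gives 74.9 − 11.0×5.1 = 18.8 → no gain ✓; to r=13.2 gives 86.3 − 11.0×13.2 = -58.9 → no gain ✓.
Excellent (own payoff 86.3 − 2.6×13.2 = 51.98): to r=0 gives 47.5 → no gain ✓; to r=5.1 gives 74.9 − 2.6×5.1 = 61.64 → profitable ✗.
Good (own payoff 74.9 − 5.0×5.1 = 49.4): to r=0 gives 47.5 → no gain ✓; to r=13.2 gives 86.3 − 5.0×13.2 = 20.3 → no gain ✓.
5 of the 6 constraints hold; not an equilibrium.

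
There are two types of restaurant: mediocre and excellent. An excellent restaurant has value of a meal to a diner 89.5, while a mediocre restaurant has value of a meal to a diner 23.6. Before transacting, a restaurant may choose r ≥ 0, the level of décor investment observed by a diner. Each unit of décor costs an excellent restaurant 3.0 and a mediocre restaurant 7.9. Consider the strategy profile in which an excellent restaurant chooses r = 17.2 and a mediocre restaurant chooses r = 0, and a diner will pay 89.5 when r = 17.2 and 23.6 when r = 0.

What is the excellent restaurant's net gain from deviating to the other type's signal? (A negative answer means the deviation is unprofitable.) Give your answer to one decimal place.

Playing r = 17.2 the excellent restaurant receives 89.5 − 3.0 × 17.2 = 37.9.
Deviating to r = 0 yields 23.6 instead.
Gain from deviating: 23.6 − 37.9 = -14.3.
The gain is negative, so the excellent type's incentive-compatibility constraint is satisfied.

-14.3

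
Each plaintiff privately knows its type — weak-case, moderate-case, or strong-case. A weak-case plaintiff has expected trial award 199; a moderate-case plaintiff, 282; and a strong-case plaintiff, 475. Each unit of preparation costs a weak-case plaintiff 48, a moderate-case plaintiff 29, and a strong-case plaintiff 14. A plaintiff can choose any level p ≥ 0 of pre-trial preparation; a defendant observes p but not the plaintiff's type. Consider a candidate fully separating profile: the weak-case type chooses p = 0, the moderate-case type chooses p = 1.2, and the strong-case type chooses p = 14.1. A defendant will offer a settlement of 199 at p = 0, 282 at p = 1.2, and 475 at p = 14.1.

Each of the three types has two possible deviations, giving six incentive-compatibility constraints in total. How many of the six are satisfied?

5

Strong-case (own payoff 475 − 14×14.1 = 277.6): to p=0 gives 199 → no gain ✓; to p=1.2 gives 282 − 14×1.2 = 265.2 → no gain ✓.
Weak-case (own payoff 199): to p=1.2 gives 282 − 48×1.2 = 224.4 → profitable ✗; to p=14.1 gives 475 − 48×14.1 = -201.8 → no gain ✓.
Moderate-case (own payoff 282 − 29×1.2 = 247.2): to p=0 gives 199 → no gain ✓; to p=14.1 gives 475 − 29×14.1 = 66.1 → no gain ✓.
5 of the 6 constraints hold; not an equilibrium.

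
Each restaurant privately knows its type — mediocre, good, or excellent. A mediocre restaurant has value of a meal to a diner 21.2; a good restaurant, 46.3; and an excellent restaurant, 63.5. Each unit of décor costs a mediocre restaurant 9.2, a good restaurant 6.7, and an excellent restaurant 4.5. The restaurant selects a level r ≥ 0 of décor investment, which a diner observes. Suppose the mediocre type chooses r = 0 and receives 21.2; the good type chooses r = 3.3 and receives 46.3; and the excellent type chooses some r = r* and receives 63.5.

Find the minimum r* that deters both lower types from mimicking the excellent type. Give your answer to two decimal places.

Good type (on-path payoff 46.3 − 6.7×3.3 = 24.19) won't mimic when 24.19 ≥ 63.5 − 6.7·r*, i.e. r* ≥ 5.87.
Mediocre type (on-path payoff 21.2) won't mimic when 21.2 ≥ 63.5 − 9.2·r*, i.e. r* ≥ 4.60.
Both must hold, so r* = max(4.60, 5.87) = 5.87. The good type's constraint binds.

5.87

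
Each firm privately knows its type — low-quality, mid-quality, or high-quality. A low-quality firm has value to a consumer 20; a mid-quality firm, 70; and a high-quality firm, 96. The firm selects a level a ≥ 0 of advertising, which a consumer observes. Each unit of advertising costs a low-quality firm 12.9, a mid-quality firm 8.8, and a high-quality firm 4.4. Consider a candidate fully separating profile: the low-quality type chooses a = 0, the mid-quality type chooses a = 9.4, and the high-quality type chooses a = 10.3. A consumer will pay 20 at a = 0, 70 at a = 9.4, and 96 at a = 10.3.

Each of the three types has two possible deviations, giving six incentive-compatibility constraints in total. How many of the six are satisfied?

4

High-quality (own payoff 96 − 4.4×10.3 = 50.68): to a=0 gives 20 → no gain ✓; to a=9.4 gives 70 − 4.4×9.4 = 28.64 → no gain ✓.
Mid-quality (own payoff 70 − 8.8×9.4 = -12.72): to a=0 gives 20 → profitable ✗; to a=10.3 gives 96 − 8.8×10.3 = 5.36 → profitable ✗.
Low-quality (own payoff 20): to a=9.4 gives 70 − 12.9×9.4 = -51.26 → no gain ✓; to a=10.3 gives 96 − 12.9×10.3 = -36.87 → no gain ✓.
4 of the 6 constraints hold; not an equilibrium.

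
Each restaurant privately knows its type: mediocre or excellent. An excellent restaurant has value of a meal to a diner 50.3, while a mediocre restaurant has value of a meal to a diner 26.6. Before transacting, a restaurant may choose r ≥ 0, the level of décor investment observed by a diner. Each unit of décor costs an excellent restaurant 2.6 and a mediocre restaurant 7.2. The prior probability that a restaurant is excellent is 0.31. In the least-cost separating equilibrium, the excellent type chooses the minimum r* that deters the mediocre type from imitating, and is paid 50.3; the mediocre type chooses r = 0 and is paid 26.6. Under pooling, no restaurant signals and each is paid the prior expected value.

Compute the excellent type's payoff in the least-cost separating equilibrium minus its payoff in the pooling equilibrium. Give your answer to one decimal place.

7.8

Least-cost separating signal: r* solves 26.6 = 50.3 − 7.2·r*, so r* = (50.3 − 26.6)/7.2 ≈ 3.2917.
Excellent type's separating payoff: 50.3 − 2.6 × r* = 50.3 − 2.6 × (50.3 − 26.6)/7.2 = 50.3 − 61.62/7.2 ≈ 41.742.
Pooling payoff: 0.31 × 50.3 + 0.69 × 26.6 = 33.947.
Difference: 41.742 − 33.947 = 7.795, i.e. 7.8 to one decimal place.
The excellent type prefers to separate.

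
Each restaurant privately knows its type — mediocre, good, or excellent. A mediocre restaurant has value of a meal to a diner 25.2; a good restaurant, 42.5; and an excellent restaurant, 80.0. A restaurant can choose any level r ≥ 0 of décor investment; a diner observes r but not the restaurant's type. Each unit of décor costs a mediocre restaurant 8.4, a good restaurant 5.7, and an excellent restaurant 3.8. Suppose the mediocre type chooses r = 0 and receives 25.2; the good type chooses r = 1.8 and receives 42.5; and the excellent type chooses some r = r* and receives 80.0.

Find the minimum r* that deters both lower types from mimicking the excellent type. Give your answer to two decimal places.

8.38

Good type (on-path payoff 42.5 − 5.7×1.8 = 32.24) won't mimic when 32.24 ≥ 80.0 − 5.7·r*, i.e. r* ≥ 8.38.
Mediocre type (on-path payoff 25.2) won't mimic when 25.2 ≥ 80.0 − 8.4·r*, i.e. r* ≥ 6.52.
Both must hold, so r* = max(6.52, 8.38) = 8.38. The good type's constraint binds.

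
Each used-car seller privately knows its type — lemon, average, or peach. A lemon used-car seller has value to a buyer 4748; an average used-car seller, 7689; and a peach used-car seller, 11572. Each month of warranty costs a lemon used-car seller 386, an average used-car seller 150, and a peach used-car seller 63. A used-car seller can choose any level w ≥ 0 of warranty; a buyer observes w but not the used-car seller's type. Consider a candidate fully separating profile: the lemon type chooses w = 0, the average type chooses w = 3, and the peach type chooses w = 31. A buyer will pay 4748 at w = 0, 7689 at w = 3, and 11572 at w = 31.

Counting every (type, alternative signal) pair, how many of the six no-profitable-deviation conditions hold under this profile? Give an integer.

5

Average (own payoff 7689 − 150×3 = 7239): to w=0 gives 4748 → no gain ✓; to w=31 gives 11572 − 150×31 = 6922 → no gain ✓.
Peach (own payoff 11572 − 63×31 = 9619): to w=0 gives 4748 → no gain ✓; to w=3 gives 7689 − 63×3 = 7500 → no gain ✓.
Lemon (own payoff 4748): to w=3 gives 7689 − 386×3 = 6531 → profitable ✗; to w=31 gives 11572 − 386×31 = -394 → no gain ✓.
5 of the 6 constraints hold; not an equilibrium.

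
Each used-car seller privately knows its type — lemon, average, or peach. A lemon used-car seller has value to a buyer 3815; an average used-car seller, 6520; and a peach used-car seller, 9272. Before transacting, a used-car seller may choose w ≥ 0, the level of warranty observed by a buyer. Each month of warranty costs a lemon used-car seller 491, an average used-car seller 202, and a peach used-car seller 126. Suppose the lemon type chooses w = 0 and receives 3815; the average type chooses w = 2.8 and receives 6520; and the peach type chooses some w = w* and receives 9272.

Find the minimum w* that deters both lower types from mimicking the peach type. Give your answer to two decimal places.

16.42

Lemon type (on-path payoff 3815) won't mimic when 3815 ≥ 9272 − 491·w*, i.e. w* ≥ 11.11.
Average type (on-path payoff 6520 − 202×2.8 = 5954.4) won't mimic when 5954.4 ≥ 9272 − 202·w*, i.e. w* ≥ 16.42.
Both must hold, so w* = max(11.11, 16.42) = 16.42. The average type's constraint binds.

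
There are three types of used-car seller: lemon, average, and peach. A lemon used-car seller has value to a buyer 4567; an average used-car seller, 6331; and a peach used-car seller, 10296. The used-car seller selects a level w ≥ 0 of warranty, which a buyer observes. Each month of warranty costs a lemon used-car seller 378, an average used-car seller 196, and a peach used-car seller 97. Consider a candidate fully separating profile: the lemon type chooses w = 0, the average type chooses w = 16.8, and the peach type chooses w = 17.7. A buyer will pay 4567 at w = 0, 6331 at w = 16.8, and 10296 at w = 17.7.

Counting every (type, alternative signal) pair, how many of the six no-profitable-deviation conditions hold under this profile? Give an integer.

Lemon (own payoff 4567): to w=16.8 gives 6331 − 378×16.8 = -19.4 → no gain ✓; to w=17.7 gives 10296 − 378×17.7 = 3605.4 → no gain ✓.
Peach (own payoff 10296 − 97×17.7 = 8579.1): to w=0 gives 4567 → no gain ✓; to w=16.8 gives 6331 − 97×16.8 = 4701.4 → no gain ✓.
Average (own payoff 6331 − 196×16.8 = 3038.2): to w=0 gives 4567 → profitable ✗; to w=17.7 gives 10296 − 196×17.7 = 6826.8 → profitable ✗.
4 of the 6 constraints hold; not an equilibrium.

4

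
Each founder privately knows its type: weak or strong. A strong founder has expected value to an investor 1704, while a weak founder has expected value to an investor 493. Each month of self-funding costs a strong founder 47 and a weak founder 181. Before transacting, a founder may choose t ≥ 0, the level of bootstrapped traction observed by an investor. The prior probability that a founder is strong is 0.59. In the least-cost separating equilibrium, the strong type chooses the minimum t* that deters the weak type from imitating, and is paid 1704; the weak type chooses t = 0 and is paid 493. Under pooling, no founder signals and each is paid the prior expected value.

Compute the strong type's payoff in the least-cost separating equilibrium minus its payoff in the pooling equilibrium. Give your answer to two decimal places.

182.05

Least-cost separating signal: t* solves 493 = 1704 − 181·t*, so t* = (1704 − 493)/181 ≈ 6.6906.
Strong type's separating payoff: 1704 − 47 × t* = 1704 − 47 × (1704 − 493)/181 = 1704 − 56917/181 ≈ 1389.5414.
Pooling payoff: 0.59 × 1704 + 0.41 × 493 = 1207.49.
Difference: 1389.5414 − 1207.49 = 182.0514, i.e. 182.05 to two decimal places.
The strong type prefers to separate.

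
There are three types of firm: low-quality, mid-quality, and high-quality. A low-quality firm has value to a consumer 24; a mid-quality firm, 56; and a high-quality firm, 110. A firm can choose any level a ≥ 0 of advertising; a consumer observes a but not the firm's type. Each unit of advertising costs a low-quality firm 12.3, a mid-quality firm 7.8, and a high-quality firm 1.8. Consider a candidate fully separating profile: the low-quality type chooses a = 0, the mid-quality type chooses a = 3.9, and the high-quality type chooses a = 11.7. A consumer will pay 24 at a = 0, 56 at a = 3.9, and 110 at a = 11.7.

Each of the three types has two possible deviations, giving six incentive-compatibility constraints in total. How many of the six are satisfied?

High-quality (own payoff 110 − 1.8×11.7 = 88.94): to a=0 gives 24 → no gain ✓; to a=3.9 gives 56 − 1.8×3.9 = 48.98 → no gain ✓.
Mid-quality (own payoff 56 − 7.8×3.9 = 25.58): to a=0 gives 24 → no gain ✓; to a=11.7 gives 110 − 7.8×11.7 = 18.74 → no gain ✓.
Low-quality (own payoff 24): to a=3.9 gives 56 − 12.3×3.9 = 8.03 → no gain ✓; to a=11.7 gives 110 − 12.3×11.7 = -33.91 → no gain ✓.
6 of the 6 constraints hold; this profile is a separating equilibrium.

6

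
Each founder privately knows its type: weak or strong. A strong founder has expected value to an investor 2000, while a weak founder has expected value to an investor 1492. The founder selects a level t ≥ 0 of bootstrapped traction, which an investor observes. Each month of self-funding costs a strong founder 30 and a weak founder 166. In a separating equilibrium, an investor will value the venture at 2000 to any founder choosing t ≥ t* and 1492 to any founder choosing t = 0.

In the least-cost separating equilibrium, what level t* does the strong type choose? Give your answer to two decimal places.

A weak founder choosing t = 0 receives 1492.
Imitating at t* instead would pay 2000 at cost 166·t*, netting 2000 − 166·t*.
Indifference: 1492 = 2000 − 166·t*, so t* = (2000 − 1492) / 166 ≈ 3.06.
This is the weak type's binding incentive-compatibility constraint; any t ≥ 3.06 sustains separation on that side.

3.06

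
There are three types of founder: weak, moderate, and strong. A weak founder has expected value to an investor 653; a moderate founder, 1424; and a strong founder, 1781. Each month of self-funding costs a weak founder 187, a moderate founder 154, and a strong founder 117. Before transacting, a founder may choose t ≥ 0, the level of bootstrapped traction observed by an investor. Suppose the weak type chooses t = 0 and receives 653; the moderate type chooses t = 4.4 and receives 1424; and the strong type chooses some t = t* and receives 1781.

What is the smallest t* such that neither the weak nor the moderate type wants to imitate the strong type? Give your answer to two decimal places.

Weak type (on-path payoff 653) won't mimic when 653 ≥ 1781 − 187·t*, i.e. t* ≥ 6.03.
Moderate type (on-path payoff 1424 − 154×4.4 = 746.4) won't mimic when 746.4 ≥ 1781 − 154·t*, i.e. t* ≥ 6.72.
Both must hold, so t* = max(6.03, 6.72) = 6.72. The moderate type's constraint binds.

6.72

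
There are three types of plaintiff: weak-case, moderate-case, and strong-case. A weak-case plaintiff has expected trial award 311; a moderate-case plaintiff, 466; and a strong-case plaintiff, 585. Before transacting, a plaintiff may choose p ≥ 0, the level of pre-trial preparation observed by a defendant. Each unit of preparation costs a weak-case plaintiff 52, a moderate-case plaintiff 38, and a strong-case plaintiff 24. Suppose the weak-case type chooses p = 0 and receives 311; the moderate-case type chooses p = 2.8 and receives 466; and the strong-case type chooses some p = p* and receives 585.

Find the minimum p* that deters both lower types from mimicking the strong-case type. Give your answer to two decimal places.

5.93

Moderate-case type (on-path payoff 466 − 38×2.8 = 359.6) won't mimic when 359.6 ≥ 585 − 38·p*, i.e. p* ≥ 5.93.
Weak-case type (on-path payoff 311) won't mimic when 311 ≥ 585 − 52·p*, i.e. p* ≥ 5.27.
Both must hold, so p* = max(5.27, 5.93) = 5.93. The moderate-case type's constraint binds.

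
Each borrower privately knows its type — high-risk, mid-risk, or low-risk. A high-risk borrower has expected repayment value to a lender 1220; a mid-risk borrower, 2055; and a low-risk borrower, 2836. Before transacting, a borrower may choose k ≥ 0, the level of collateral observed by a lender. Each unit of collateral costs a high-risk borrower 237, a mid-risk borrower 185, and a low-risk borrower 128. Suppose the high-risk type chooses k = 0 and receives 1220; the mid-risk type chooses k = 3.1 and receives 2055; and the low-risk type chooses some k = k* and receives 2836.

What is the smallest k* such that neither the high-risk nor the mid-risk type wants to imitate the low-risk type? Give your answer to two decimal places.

7.32

Mid-risk type (on-path payoff 2055 − 185×3.1 = 1481.5) won't mimic when 1481.5 ≥ 2836 − 185·k*, i.e. k* ≥ 7.32.
High-risk type (on-path payoff 1220) won't mimic when 1220 ≥ 2836 − 237·k*, i.e. k* ≥ 6.82.
Both must hold, so k* = max(6.82, 7.32) = 7.32. The mid-risk type's constraint binds.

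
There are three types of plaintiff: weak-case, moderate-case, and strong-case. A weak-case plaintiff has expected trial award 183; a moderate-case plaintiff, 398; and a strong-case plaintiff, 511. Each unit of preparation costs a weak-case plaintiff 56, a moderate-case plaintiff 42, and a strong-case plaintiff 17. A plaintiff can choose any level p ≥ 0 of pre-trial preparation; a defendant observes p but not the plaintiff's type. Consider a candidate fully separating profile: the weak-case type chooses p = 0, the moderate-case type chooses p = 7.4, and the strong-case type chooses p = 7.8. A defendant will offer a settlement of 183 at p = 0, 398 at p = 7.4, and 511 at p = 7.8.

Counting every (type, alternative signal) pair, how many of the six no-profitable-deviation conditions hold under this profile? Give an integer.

4

Moderate-case (own payoff 398 − 42×7.4 = 87.2): to p=0 gives 183 → profitable ✗; to p=7.8 gives 511 − 42×7.8 = 183.4 → profitable ✗.
Strong-case (own payoff 511 − 17×7.8 = 378.4): to p=0 gives 183 → no gain ✓; to p=7.4 gives 398 − 17×7.4 = 272.2 → no gain ✓.
Weak-case (own payoff 183): to p=7.4 gives 398 − 56×7.4 = -16.4 → no gain ✓; to p=7.8 gives 511 − 56×7.8 = 74.2 → no gain ✓.
4 of the 6 constraints hold; not an equilibrium.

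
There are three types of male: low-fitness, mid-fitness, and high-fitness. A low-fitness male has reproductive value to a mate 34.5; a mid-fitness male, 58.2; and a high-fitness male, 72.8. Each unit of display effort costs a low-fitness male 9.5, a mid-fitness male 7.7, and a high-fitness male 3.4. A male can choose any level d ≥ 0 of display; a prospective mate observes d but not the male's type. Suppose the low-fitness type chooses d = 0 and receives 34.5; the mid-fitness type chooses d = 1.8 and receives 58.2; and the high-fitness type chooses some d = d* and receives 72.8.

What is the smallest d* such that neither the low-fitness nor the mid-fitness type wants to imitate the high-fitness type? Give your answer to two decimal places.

4.03

Low-fitness type (on-path payoff 34.5) won't mimic when 34.5 ≥ 72.8 − 9.5·d*, i.e. d* ≥ 4.03.
Mid-fitness type (on-path payoff 58.2 − 7.7×1.8 = 44.34) won't mimic when 44.34 ≥ 72.8 − 7.7·d*, i.e. d* ≥ 3.70.
Both must hold, so d* = max(4.03, 3.70) = 4.03. The low-fitness type's constraint binds.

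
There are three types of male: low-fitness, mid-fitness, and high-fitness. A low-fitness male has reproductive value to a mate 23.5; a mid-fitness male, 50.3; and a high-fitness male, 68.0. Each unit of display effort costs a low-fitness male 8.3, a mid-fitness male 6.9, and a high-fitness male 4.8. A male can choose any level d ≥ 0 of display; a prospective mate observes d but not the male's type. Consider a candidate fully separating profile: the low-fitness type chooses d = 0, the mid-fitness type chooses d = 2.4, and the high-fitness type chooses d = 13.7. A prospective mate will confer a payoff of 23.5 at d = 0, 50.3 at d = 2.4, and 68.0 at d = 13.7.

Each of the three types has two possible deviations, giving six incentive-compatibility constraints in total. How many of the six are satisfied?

3

High-fitness (own payoff 68.0 − 4.8×13.7 = 2.24): to d=0 gives 23.5 → profitable ✗; to d=2.4 gives 50.3 − 4.8×2.4 = 38.78 → profitable ✗.
Mid-fitness (own payoff 50.3 − 6.9×2.4 = 33.74): to d=0 gives 23.5 → no gain ✓; to d=13.7 gives 68.0 − 6.9×13.7 = -26.53 → no gain ✓.
Low-fitness (own payoff 23.5): to d=2.4 gives 50.3 − 8.3×2.4 = 30.38 → profitable ✗; to d=13.7 gives 68.0 − 8.3×13.7 = -45.71 → no gain ✓.
3 of the 6 constraints hold; not an equilibrium.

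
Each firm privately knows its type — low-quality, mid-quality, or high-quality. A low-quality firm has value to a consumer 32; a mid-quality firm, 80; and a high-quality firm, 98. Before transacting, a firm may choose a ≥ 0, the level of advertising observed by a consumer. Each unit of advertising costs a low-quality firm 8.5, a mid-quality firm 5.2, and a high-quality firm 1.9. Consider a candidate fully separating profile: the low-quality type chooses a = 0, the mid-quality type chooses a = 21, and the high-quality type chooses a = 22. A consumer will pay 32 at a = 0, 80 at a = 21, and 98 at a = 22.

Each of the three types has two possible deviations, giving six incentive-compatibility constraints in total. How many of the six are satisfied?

4

Mid-quality (own payoff 80 − 5.2×21 = -29.2): to a=0 gives 32 → profitable ✗; to a=22 gives 98 − 5.2×22 = -16.4 → profitable ✗.
High-quality (own payoff 98 − 1.9×22 = 56.2): to a=0 gives 32 → no gain ✓; to a=21 gives 80 − 1.9×21 = 40.1 → no gain ✓.
Low-quality (own payoff 32): to a=21 gives 80 − 8.5×21 = -98.5 → no gain ✓; to a=22 gives 98 − 8.5×22 = -89 → no gain ✓.
4 of the 6 constraints hold; not an equilibrium.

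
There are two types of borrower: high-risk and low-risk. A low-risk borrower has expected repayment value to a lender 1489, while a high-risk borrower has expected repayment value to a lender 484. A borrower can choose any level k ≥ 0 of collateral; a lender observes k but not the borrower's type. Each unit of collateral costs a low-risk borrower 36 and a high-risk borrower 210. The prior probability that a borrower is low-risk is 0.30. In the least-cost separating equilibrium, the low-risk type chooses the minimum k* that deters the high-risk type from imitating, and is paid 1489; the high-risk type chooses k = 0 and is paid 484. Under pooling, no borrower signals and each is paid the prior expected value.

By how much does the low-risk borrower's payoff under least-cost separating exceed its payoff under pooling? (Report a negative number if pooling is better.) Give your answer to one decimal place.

Least-cost separating signal: k* solves 484 = 1489 − 210·k*, so k* = (1489 − 484)/210 ≈ 4.7857.
Low-risk type's separating payoff: 1489 − 36 × k* = 1489 − 36 × (1489 − 484)/210 = 1489 − 36180/210 ≈ 1316.714.
Pooling payoff: 0.30 × 1489 + 0.70 × 484 = 785.5.
Difference: 1316.714 − 785.5 = 531.214, i.e. 531.2 to one decimal place.
The low-risk type prefers to separate.

531.2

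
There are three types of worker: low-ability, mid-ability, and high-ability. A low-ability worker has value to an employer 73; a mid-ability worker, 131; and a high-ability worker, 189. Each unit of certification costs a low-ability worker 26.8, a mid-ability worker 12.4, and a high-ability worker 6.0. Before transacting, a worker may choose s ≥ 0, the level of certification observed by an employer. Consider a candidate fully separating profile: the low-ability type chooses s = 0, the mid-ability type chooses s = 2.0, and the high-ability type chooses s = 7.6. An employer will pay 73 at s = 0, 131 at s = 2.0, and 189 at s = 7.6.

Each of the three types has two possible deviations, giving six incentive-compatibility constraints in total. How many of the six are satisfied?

Low-ability (own payoff 73): to s=2.0 gives 131 − 26.8×2.0 = 77.4 → profitable ✗; to s=7.6 gives 189 − 26.8×7.6 = -14.68 → no gain ✓.
High-ability (own payoff 189 − 6.0×7.6 = 143.4): to s=0 gives 73 → no gain ✓; to s=2.0 gives 131 − 6.0×2.0 = 119 → no gain ✓.
Mid-ability (own payoff 131 − 12.4×2.0 = 106.2): to s=0 gives 73 → no gain ✓; to s=7.6 gives 189 − 12.4×7.6 = 94.76 → no gain ✓.
5 of the 6 constraints hold; not an equilibrium.

5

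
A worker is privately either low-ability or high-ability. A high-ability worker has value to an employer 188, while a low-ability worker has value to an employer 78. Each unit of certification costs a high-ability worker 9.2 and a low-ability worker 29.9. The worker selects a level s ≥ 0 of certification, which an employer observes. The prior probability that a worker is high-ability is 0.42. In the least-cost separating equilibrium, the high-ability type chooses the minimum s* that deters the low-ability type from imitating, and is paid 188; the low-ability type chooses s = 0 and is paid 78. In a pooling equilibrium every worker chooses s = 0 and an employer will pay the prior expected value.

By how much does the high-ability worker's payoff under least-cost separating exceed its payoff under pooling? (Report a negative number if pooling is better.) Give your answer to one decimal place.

30.0

Least-cost separating signal: s* solves 78 = 188 − 29.9·s*, so s* = (188 − 78)/29.9 ≈ 3.6789.
High-ability type's separating payoff: 188 − 9.2 × s* = 188 − 9.2 × (188 − 78)/29.9 = 188 − 1012/29.9 ≈ 154.154.
Pooling payoff: 0.42 × 188 + 0.58 × 78 = 124.2.
Difference: 154.154 − 124.2 = 29.954, i.e. 30.0 to one decimal place.
The high-ability type prefers to separate.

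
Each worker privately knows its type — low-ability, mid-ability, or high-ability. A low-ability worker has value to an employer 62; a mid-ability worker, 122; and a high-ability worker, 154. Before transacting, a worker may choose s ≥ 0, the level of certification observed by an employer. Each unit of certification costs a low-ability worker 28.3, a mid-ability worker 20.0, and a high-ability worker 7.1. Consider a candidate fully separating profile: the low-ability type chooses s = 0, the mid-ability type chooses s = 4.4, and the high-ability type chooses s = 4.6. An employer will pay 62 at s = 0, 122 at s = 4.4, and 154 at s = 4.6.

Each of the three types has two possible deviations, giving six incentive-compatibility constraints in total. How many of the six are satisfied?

High-ability (own payoff 154 − 7.1×4.6 = 121.34): to s=0 gives 62 → no gain ✓; to s=4.4 gives 122 − 7.1×4.4 = 90.76 → no gain ✓.
Mid-ability (own payoff 122 − 20.0×4.4 = 34): to s=0 gives 62 → profitable ✗; to s=4.6 gives 154 − 20.0×4.6 = 62 → profitable ✗.
Low-ability (own payoff 62): to s=4.4 gives 122 − 28.3×4.4 = -2.52 → no gain ✓; to s=4.6 gives 154 − 28.3×4.6 = 23.82 → no gain ✓.
4 of the 6 constraints hold; not an equilibrium.

4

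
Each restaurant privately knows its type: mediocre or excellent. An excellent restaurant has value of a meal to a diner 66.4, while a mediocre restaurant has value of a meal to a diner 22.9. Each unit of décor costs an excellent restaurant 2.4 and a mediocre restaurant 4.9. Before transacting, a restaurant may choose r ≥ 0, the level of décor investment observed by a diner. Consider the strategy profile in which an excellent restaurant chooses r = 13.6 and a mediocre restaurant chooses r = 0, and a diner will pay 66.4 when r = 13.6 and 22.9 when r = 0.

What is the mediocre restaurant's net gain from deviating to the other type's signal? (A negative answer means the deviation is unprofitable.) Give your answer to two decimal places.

Playing r = 0 the mediocre restaurant receives 22.9.
Deviating to r = 13.6 brings payment 66.4 at cost 4.9 × 13.6 = 66.64, netting -0.24.
Gain from deviating: -0.24 − 22.9 = -23.14.
The gain is negative, so the mediocre type's incentive-compatibility constraint is satisfied.

-23.14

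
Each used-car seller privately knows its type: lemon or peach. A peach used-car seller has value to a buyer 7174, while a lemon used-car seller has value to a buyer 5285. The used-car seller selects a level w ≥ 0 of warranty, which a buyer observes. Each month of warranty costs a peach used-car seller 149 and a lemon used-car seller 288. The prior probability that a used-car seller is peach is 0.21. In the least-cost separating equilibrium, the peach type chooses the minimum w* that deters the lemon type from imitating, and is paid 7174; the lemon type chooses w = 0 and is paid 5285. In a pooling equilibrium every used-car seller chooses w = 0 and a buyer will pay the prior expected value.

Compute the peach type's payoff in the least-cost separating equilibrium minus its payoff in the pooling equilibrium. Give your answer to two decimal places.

515.01

Least-cost separating signal: w* solves 5285 = 7174 − 288·w*, so w* = (7174 − 5285)/288 ≈ 6.5590.
Peach type's separating payoff: 7174 − 149 × w* = 7174 − 149 × (7174 − 5285)/288 = 7174 − 281461/288 ≈ 6196.7049.
Pooling payoff: 0.21 × 7174 + 0.79 × 5285 = 5681.69.
Difference: 6196.7049 − 5681.69 = 515.0149, i.e. 515.01 to two decimal places.
The peach type prefers to separate.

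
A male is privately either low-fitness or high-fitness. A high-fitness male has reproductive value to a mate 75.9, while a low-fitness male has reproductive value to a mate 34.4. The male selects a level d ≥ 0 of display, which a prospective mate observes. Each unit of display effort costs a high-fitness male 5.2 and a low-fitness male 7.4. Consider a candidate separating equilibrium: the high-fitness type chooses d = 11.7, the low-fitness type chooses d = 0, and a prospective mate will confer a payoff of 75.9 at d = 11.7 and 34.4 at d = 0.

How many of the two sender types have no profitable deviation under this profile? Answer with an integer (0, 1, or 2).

High-fitness type: signal → 75.9 − 5.2 × 11.7 = 15.06; deviate to 0 → 34.4. IC fails (15.06 < 34.4).
Low-fitness type: stay at 0 → 34.4; mimic → 75.9 − 7.4 × 11.7 = -10.68. IC holds (34.4 ≥ -10.68).
1 of 2 constraints hold, so this profile is not an equilibrium.

1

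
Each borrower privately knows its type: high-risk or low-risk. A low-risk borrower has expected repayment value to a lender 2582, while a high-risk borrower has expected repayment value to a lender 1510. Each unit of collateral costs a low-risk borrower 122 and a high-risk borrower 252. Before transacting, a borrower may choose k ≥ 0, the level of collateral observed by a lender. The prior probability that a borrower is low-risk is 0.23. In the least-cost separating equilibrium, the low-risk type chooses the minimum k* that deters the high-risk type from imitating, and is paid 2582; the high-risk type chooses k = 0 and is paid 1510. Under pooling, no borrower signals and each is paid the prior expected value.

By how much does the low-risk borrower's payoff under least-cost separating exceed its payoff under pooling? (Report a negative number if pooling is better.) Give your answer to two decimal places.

Least-cost separating signal: k* solves 1510 = 2582 − 252·k*, so k* = (2582 − 1510)/252 ≈ 4.2540.
Low-risk type's separating payoff: 2582 − 122 × k* = 2582 − 122 × (2582 − 1510)/252 = 2582 − 130784/252 ≈ 2063.0159.
Pooling payoff: 0.23 × 2582 + 0.77 × 1510 = 1756.56.
Difference: 2063.0159 − 1756.56 = 306.4559, i.e. 306.46 to two decimal places.
The low-risk type prefers to separate.

306.46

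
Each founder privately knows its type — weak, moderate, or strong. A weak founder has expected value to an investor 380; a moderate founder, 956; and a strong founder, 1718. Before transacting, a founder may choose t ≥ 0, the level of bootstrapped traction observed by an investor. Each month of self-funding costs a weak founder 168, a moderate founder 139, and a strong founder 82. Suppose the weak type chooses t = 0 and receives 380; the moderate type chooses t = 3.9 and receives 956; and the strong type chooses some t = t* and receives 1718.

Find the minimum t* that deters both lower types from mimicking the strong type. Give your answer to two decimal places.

Weak type (on-path payoff 380) won't mimic when 380 ≥ 1718 − 168·t*, i.e. t* ≥ 7.96.
Moderate type (on-path payoff 956 − 139×3.9 = 413.9) won't mimic when 413.9 ≥ 1718 − 139·t*, i.e. t* ≥ 9.38.
Both must hold, so t* = max(7.96, 9.38) = 9.38. The moderate type's constraint binds.

9.38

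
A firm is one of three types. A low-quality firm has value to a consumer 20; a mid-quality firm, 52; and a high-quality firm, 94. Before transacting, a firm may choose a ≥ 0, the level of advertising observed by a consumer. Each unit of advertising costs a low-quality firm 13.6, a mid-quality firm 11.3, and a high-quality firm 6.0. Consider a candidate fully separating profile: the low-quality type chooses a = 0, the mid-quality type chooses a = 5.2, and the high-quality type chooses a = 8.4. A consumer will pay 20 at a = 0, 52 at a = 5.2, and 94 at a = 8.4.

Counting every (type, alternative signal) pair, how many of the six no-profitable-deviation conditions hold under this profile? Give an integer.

4

Mid-quality (own payoff 52 − 11.3×5.2 = -6.76): to a=0 gives 20 → profitable ✗; to a=8.4 gives 94 − 11.3×8.4 = -0.92 → profitable ✗.
High-quality (own payoff 94 − 6.0×8.4 = 43.6): to a=0 gives 20 → no gain ✓; to a=5.2 gives 52 − 6.0×5.2 = 20.8 → no gain ✓.
Low-quality (own payoff 20): to a=5.2 gives 52 − 13.6×5.2 = -18.72 → no gain ✓; to a=8.4 gives 94 − 13.6×8.4 = -20.24 → no gain ✓.
4 of the 6 constraints hold; not an equilibrium.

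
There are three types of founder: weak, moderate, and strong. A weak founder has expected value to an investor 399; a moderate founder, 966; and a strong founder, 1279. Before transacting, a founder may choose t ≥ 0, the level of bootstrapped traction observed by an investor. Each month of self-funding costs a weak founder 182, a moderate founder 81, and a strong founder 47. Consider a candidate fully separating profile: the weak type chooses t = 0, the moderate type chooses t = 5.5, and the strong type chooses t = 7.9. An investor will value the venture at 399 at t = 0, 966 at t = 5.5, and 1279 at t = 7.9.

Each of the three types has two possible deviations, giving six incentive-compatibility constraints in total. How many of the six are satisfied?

5

Strong (own payoff 1279 − 47×7.9 = 907.7): to t=0 gives 399 → no gain ✓; to t=5.5 gives 966 − 47×5.5 = 707.5 → no gain ✓.
Moderate (own payoff 966 − 81×5.5 = 520.5): to t=0 gives 399 → no gain ✓; to t=7.9 gives 1279 − 81×7.9 = 639.1 → profitable ✗.
Weak (own payoff 399): to t=5.5 gives 966 − 182×5.5 = -35 → no gain ✓; to t=7.9 gives 1279 − 182×7.9 = -158.8 → no gain ✓.
5 of the 6 constraints hold; not an equilibrium.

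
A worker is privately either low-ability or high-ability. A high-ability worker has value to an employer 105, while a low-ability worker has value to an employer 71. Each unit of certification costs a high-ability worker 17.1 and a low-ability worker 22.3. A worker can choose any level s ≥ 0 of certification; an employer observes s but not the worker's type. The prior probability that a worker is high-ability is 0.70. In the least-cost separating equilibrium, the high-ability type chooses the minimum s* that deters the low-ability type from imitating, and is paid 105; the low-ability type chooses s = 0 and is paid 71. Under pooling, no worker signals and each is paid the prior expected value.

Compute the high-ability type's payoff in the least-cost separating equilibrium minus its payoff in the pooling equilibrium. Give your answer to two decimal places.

Least-cost separating signal: s* solves 71 = 105 − 22.3·s*, so s* = (105 − 71)/22.3 ≈ 1.5247.
High-ability type's separating payoff: 105 − 17.1 × s* = 105 − 17.1 × (105 − 71)/22.3 = 105 − 581.4/22.3 ≈ 78.9283.
Pooling payoff: 0.70 × 105 + 0.30 × 71 = 94.8.
Difference: 78.9283 − 94.8 = -15.8717, i.e. -15.87 to two decimal places.
The high-ability type would prefer the pooling outcome.

-15.87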